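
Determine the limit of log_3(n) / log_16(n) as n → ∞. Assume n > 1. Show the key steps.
lim = ln(16) / ln(3) = log_3(16)

Change of base: log_3(n) = ln n / ln 3 and log_16(n) = ln n / ln 16. The ratio is (ln n / ln 3) · (ln 16 / ln n) = ln 16 / ln 3, a constant independent of n. So the limit is ln 16 / ln 3 = log_3(16).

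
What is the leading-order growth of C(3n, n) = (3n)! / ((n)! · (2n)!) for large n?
C(3n, n) ~ (27/4)^(n) · sqrt(3/(4π·n))

Write N = n. Apply Stirling to each factorial:
  (3N)! ~ sqrt(2π·3N) · (3N/e)^(3N),
  N! ~ sqrt(2π N) · (N/e)^N,
  (2N)! ~ sqrt(2π·2N) · (2N/e)^(2N).
The exponential factors combine to (3N)^(3N) / (N^N · (2N)^(2N)) = 3^(3N)/2^(2N) = (3^3/2^2)^N = (27/4)^N.
The square-root prefactors combine to sqrt(2π·3N) / (sqrt(2π N)·sqrt(2π·2N)) = sqrt(3 / (2π·2·N)) = sqrt(3/(4π·n)).
Substituting N = n: C(3n, n) ~ (27/4)^(n) · sqrt(3/(4π·n)).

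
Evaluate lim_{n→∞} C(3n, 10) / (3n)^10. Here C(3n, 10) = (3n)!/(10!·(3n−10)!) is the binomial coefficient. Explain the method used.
lim = 1/10! = 1/3628800

With N = 3n → ∞: C(N, 10) / N^10 = [N(N−1)…(N−9)] / (10! · N^10) = (1/10!) · 1 · (1 − 1/(3n)) · … · (1 − 9/(3n)). Each factor → 1 as N → ∞, so the limit is 1/10! = 1/3628800.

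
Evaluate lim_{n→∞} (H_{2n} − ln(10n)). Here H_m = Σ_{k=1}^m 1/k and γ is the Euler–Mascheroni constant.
lim = −ln 5 + γ

By Euler-Maclaurin, H_m = ln m + γ + O(1/m). So
  H_{2n} − ln(10n) = ln(2n) + γ − ln(10n) + O(1/n)
                       = ln(2/10) + γ + O(1/n).
Hence the limit is ln(2/10) + γ (= −ln 5).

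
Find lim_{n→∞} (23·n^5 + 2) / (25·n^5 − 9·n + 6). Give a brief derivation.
lim = 23/25

For large n the leading n^5 terms dominate both numerator and denominator. Dividing top and bottom by n^5, every other term tends to 0, leaving 23/25.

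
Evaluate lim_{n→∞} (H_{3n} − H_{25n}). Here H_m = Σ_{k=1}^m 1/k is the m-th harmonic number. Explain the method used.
lim = ln(3/25)

Euler-Maclaurin gives H_m = ln m + γ + 1/(2m) + O(1/m^2). The γ and O(1/m) terms cancel in the difference:
  H_{3n} − H_{25n} = ln(3n) − ln(25n) + O(1/n) = ln(3/25) + O(1/n).
Hence the limit is ln(3/25).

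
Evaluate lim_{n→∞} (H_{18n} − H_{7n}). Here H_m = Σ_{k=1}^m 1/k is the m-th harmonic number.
lim = ln(18/7)

Euler-Maclaurin gives H_m = ln m + γ + 1/(2m) + O(1/m^2). The γ and O(1/m) terms cancel in the difference:
  H_{18n} − H_{7n} = ln(18n) − ln(7n) + O(1/n) = ln(18/7) + O(1/n).
Hence the limit is ln(18/7).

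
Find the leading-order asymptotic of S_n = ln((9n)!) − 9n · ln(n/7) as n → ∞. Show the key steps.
S_n ~ 9n · (ln 63 − 1) + O(ln n)

Stirling: ln((9n)!) = 9n ln(9n) − 9n + O(ln n).
  S_n = 9n ln(9n) − 9n − 9n ln(n/7) + O(ln n)
      = 9n ln(9n) − 9n ln n + 9n ln 7 − 9n + O(ln n)
      = 9n ln 9 + 9n ln 7 − 9n + O(ln n)
      = 9n (ln 63 − 1) + O(ln n).
Numerically ln(63) − 1 ≈ 3.1431.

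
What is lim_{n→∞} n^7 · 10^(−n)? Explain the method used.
lim = 0

Exponentials with base > 1 dominate every fixed polynomial: for any fixed c, n^c / 10^n → 0 as n → ∞ (e.g. by the ratio test, or by writing 10^n = e^(n ln 10) and noting e^(n ln 10) / n^c → ∞). Hence n^7 · 10^(−n) = n^7 / 10^n → 0.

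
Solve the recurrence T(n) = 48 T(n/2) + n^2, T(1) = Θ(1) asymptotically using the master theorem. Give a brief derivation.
T(n) = Θ(n^(log_2 48))

Master theorem: compare f(n) = n^2 to n^(log_2 48) where log_2 48 ≈ 5.585. Since 2 < log_2 48, we have f(n) = O(n^(log_2 48 − ε)) for some ε > 0 — Case 1. Hence T(n) = Θ(n^(log_2 48)).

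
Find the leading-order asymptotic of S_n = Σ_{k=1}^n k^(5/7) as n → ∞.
S_n ~ (7/12) · n^(12/7)

Integral comparison: Σ_{k=1}^n k^(5/7) = ∫_0^n x^(5/7) dx + O(n^(5/7)). The integral is n^(1 + 5/7) / (1 + 5/7) = n^((5+7)/7) / ((5+7)/7) = (7/12) · n^(12/7).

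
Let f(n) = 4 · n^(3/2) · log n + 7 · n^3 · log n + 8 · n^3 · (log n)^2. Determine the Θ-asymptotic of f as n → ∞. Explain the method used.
f(n) ∈ Θ(n^3 · (log n)^2)

Compare the terms by growth order. For large n, n^a · (log n)^b dominates n^a' · (log n)^b' iff a > a', or (a = a' and b > b'). Ranking the 3 terms shows the dominant one is 8 · n^3 · (log n)^2. Hence f(n) ∈ Θ(n^3 · (log n)^2).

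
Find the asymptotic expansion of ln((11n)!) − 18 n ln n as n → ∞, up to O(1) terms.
ln((11n)!) − 18 n ln n = −7 n ln n + 11(ln 11 − 1) n + (1/2) ln(2π·11n) + O(1/n)

Stirling: ln((11n)!) = 11n ln(11n) − 11n + (1/2) ln(2π·11n) + O(1/n).
Expand 11n ln(11n) = 11n (ln n + ln 11) = 11n ln n + 11n ln 11.
Subtract 18n ln n: leading term is (11 − 18) n ln n = −7 n ln n. The next term is 11n ln 11 − 11n = 11(ln 11 − 1) n. Then the (1/2) ln(2π·11n) correction.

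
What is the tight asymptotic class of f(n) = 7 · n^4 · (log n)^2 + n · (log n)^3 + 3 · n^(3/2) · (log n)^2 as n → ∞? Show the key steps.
f(n) ∈ Θ(n^4 · (log n)^2)

Compare the terms by growth order. For large n, n^a · (log n)^b dominates n^a' · (log n)^b' iff a > a', or (a = a' and b > b'). Ranking the 3 terms shows the dominant one is 7 · n^4 · (log n)^2. Hence f(n) ∈ Θ(n^4 · (log n)^2).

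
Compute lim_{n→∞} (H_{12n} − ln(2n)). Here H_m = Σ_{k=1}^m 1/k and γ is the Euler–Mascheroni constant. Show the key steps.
lim = ln 6 + γ

By Euler-Maclaurin, H_m = ln m + γ + O(1/m). So
  H_{12n} − ln(2n) = ln(12n) + γ − ln(2n) + O(1/n)
                       = ln(12/2) + γ + O(1/n).
Hence the limit is ln(12/2) + γ (= ln 6).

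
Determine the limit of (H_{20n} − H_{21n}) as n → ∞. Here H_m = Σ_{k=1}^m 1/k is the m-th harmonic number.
lim = ln(20/21)

Euler-Maclaurin gives H_m = ln m + γ + 1/(2m) + O(1/m^2). The γ and O(1/m) terms cancel in the difference:
  H_{20n} − H_{21n} = ln(20n) − ln(21n) + O(1/n) = ln(20/21) + O(1/n).
Hence the limit is ln(20/21).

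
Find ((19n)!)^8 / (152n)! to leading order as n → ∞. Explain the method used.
((19n)!)^8/(152n)! ~ ((2π·19n)^(7/2) / sqrt(8)) · 8^(−8·19n)  →  0

Write N = 19n. Stirling: N! ~ sqrt(2π N)(N/e)^N and (8N)! ~ sqrt(2π·8N)·(8N/e)^(8N).
  (N!)^8/(8N)! ~ (2π N)^(8/2) (N/e)^(8N) / [sqrt(2π·8N) (8N/e)^(8N)]
     = (2π N)^(8/2) / sqrt(2π·8N) · (N/(8N))^(8N)
     = (2π N)^((8−1)/2) / sqrt(8) · 8^(−8N).
Since 8^8 > 1, the factor 8^(−8N) decays exponentially, so the ratio → 0. Substituting N = 19n gives the stated form.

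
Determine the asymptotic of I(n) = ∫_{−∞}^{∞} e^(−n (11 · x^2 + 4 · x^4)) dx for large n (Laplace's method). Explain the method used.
I(n) ~ sqrt(π/(11n))

φ(x) = 11 · x^2 + 4 · x^4 has its unique global minimum at x* = 0 (since φ'(x) = 22x + 16x^3 = 0 only at x = 0 for real x with both coefficients positive, and φ → ∞ as |x| → ∞). At x* = 0, φ(0) = 0 and φ''(0) = 22. Laplace's method then gives
  I(n) ~ sqrt(2π / (n · φ''(0))) · e^(−n φ(0)) = sqrt(2π / (22n)) = sqrt(π/(11n)).
The 4 · x^4 term contributes only at subleading order (an O(1/n) relative correction).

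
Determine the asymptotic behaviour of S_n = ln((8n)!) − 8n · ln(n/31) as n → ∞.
S_n ~ 8n · (ln 248 − 1) + O(ln n)

Stirling: ln((8n)!) = 8n ln(8n) − 8n + O(ln n).
  S_n = 8n ln(8n) − 8n − 8n ln(n/31) + O(ln n)
      = 8n ln(8n) − 8n ln n + 8n ln 31 − 8n + O(ln n)
      = 8n ln 8 + 8n ln 31 − 8n + O(ln n)
      = 8n (ln 248 − 1) + O(ln n).
Numerically ln(248) − 1 ≈ 4.5134.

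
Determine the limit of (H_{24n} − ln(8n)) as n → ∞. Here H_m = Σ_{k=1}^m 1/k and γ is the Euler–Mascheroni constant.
lim = ln 3 + γ

By Euler-Maclaurin, H_m = ln m + γ + O(1/m). So
  H_{24n} − ln(8n) = ln(24n) + γ − ln(8n) + O(1/n)
                       = ln(24/8) + γ + O(1/n).
Hence the limit is ln(24/8) + γ (= ln 3).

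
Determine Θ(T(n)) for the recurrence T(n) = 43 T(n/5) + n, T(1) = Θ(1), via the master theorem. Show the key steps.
T(n) = Θ(n^(log_5 43))

Master theorem: compare f(n) = n to n^(log_5 43) where log_5 43 ≈ 2.337. Since 1 < log_5 43, we have f(n) = O(n^(log_5 43 − ε)) for some ε > 0 — Case 1. Hence T(n) = Θ(n^(log_5 43)).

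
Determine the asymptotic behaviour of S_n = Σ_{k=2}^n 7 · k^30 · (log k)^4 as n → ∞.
S_n ~ 7 · n^31 · (log n)^4 / 31

By integral comparison, S_n = ∫_1^n 7 · x^30 · (log x)^4 dx + O(n^30 · (log n)^4). For the integral, the leading term of ∫_1^n x^30 (log x)^4 dx is n^31/31 · (log n)^4 (by repeated integration by parts; each step lowers the log-exponent and produces a relatively O(1/log n) correction). Hence S_n ~ 7 · n^31 · (log n)^4 / 31.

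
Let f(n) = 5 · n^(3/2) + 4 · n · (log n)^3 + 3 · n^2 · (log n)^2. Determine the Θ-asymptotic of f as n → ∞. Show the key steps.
f(n) ∈ Θ(n^2 · (log n)^2)

Compare the terms by growth order. For large n, n^a · (log n)^b dominates n^a' · (log n)^b' iff a > a', or (a = a' and b > b'). Ranking the 3 terms shows the dominant one is 3 · n^2 · (log n)^2. Hence f(n) ∈ Θ(n^2 · (log n)^2).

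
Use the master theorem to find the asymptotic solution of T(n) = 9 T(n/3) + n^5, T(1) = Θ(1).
T(n) = Θ(n^5)

log_3 9 ≈ 2.000. f(n) = n^5 dominates n^(log_3 9) since 5 > 2.000, and the regularity condition a·f(n/b) = 9·(n/3)^5 = (9/243)·n^5 ≤ c·f(n) holds with c = 9/243 ≈ 0.037 < 1. So this is Case 3: T(n) = Θ(f(n)) = Θ(n^5).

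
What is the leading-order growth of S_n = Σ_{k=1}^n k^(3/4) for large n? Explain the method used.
S_n ~ (4/7) · n^(7/4)

Integral comparison: Σ_{k=1}^n k^(3/4) = ∫_0^n x^(3/4) dx + O(n^(3/4)). The integral is n^(1 + 3/4) / (1 + 3/4) = n^((3+4)/4) / ((3+4)/4) = (4/7) · n^(7/4).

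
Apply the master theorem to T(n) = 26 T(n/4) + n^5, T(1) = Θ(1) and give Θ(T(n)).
T(n) = Θ(n^5)

log_4 26 ≈ 2.350. f(n) = n^5 dominates n^(log_4 26) since 5 > 2.350, and the regularity condition a·f(n/b) = 26·(n/4)^5 = (26/1024)·n^5 ≤ c·f(n) holds with c = 26/1024 ≈ 0.0254 < 1. So this is Case 3: T(n) = Θ(f(n)) = Θ(n^5).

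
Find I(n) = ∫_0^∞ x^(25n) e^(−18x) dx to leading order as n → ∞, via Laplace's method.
I(n) ~ (sqrt(2π·25n) / 18) · (25n/(18e))^(25n)

Write the integrand as exp(25n ln x − 18x) and set f(x) = 25n ln x − 18x. Then f'(x) = 25n/x − 18 = 0 at x* = 25n/18, and f''(x*) = −25n/x*^2 = −18^2/(25n). Laplace's method (interior maximum) gives
  I(n) ~ e^(f(x*)) · sqrt(2π / |f''(x*)|)
        = exp(25n ln(25n/18) − 25n) · sqrt(2π · 25n / 18^2)
        = (25n/18)^(25n) e^(−25n) · sqrt(2π·25n) / 18
        = (sqrt(2π·25n) / 18) · (25n/(18e))^(25n).
This matches Γ(25n+1)/18^(25n+1) with Stirling applied to Γ.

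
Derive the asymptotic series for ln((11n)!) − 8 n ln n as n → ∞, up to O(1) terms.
ln((11n)!) − 8 n ln n = 3 n ln n + 11(ln 11 − 1) n + (1/2) ln(2π·11n) + O(1/n)

Stirling: ln((11n)!) = 11n ln(11n) − 11n + (1/2) ln(2π·11n) + O(1/n).
Expand 11n ln(11n) = 11n (ln n + ln 11) = 11n ln n + 11n ln 11.
Subtract 8n ln n: leading term is (11 − 8) n ln n = 3 n ln n. The next term is 11n ln 11 − 11n = 11(ln 11 − 1) n. Then the (1/2) ln(2π·11n) correction.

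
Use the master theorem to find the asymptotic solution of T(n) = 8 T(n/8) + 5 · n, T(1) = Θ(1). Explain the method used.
T(n) = Θ(n log n)

log_8 8 = 1, and f(n) = 5 · n = Θ(n^(log_8 8)). This is Case 2 of the master theorem: T(n) = Θ(f(n) · log n) = Θ(n log n).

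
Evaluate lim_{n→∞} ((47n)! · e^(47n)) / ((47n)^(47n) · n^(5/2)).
lim = 0

Stirling: (47n)! ~ sqrt(2π·47n) · (47n/e)^(47n). Hence
  (47n)! · e^(47n) / (47n)^(47n) ~ sqrt(2π·47n).
Dividing by n^(5/2): sqrt(2π·47n) / n^(5/2) = sqrt(2π·47) · n^((1−5)/2), so the expression behaves like sqrt(2π·47) · n^((1−5)/2) → 0.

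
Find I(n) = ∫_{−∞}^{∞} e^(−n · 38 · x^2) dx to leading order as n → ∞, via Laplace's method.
I(n) = sqrt(π/(38n))

Here φ(x) = 38 · x^2 has its unique minimum at x* = 0 with φ(x*) = 0 and φ''(x*) = 76. Laplace's method gives
  I(n) ~ e^(−n φ(x*)) · sqrt(2π / (n · φ''(x*))) = sqrt(2π / (76n)) = sqrt(π/(38n)).
This is exact: substituting u = (x − 0)·sqrt(38n) gives I(n) = (1/sqrt(38n)) ∫_{−∞}^{∞} e^(−u^2) du = sqrt(π/(38n)).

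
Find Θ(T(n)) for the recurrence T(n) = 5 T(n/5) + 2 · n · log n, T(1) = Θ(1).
T(n) = Θ(n · (log n)^2)

Here log_5 5 = 1 and f(n) = 2 · n · log n = Θ(n^(log_5 5) · (log n)^1). This is the extended Case 2 of the master theorem (f matches the critical exponent up to log factors), giving T(n) = Θ(n^(log_5 5) · (log n)^(1+1)) = Θ(n · (log n)^2).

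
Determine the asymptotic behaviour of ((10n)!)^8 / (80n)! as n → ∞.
((10n)!)^8/(80n)! ~ ((2π·10n)^(7/2) / sqrt(8)) · 8^(−8·10n)  →  0

Write N = 10n. Stirling: N! ~ sqrt(2π N)(N/e)^N and (8N)! ~ sqrt(2π·8N)·(8N/e)^(8N).
  (N!)^8/(8N)! ~ (2π N)^(8/2) (N/e)^(8N) / [sqrt(2π·8N) (8N/e)^(8N)]
     = (2π N)^(8/2) / sqrt(2π·8N) · (N/(8N))^(8N)
     = (2π N)^((8−1)/2) / sqrt(8) · 8^(−8N).
Since 8^8 > 1, the factor 8^(−8N) decays exponentially, so the ratio → 0. Substituting N = 10n gives the stated form.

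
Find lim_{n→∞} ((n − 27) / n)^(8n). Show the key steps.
lim = e^(−216)

Rewrite as (1 − 27/n)^(8n). By the standard limit (1 + x/n)^n → e^x, we have (1 − 27/n)^n → e^(−27), and raising to the 8th power gives e^(−216).
More precisely, ln[(1 − 27/n)^(8n)] = 8n · ln(1 − 27/n) = 8n · (-27/n + O(1/n^2)) = -216 + O(1/n) → -216.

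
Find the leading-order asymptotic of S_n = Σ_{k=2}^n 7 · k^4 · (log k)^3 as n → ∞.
S_n ~ 7 · n^5 · (log n)^3 / 5

By integral comparison, S_n = ∫_1^n 7 · x^4 · (log x)^3 dx + O(n^4 · (log n)^3). For the integral, the leading term of ∫_1^n x^4 (log x)^3 dx is n^5/5 · (log n)^3 (by repeated integration by parts; each step lowers the log-exponent and produces a relatively O(1/log n) correction). Hence S_n ~ 7 · n^5 · (log n)^3 / 5.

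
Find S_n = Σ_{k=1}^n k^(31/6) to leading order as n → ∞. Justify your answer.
S_n ~ (6/37) · n^(37/6)

Integral comparison: Σ_{k=1}^n k^(31/6) = ∫_0^n x^(31/6) dx + O(n^(31/6)). The integral is n^(1 + 31/6) / (1 + 31/6) = n^((31+6)/6) / ((31+6)/6) = (6/37) · n^(37/6).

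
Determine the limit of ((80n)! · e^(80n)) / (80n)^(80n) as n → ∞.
lim = ∞

Stirling: (80n)! ~ sqrt(2π·80n) · (80n/e)^(80n). Hence
  (80n)! · e^(80n) / (80n)^(80n) ~ sqrt(2π·80n) = sqrt(2π·80) · sqrt(n) → ∞.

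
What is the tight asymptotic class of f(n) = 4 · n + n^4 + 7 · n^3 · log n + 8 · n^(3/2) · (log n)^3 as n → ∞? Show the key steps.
f(n) ∈ Θ(n^4)

Compare the terms by growth order. For large n, n^a · (log n)^b dominates n^a' · (log n)^b' iff a > a', or (a = a' and b > b'). Ranking the 4 terms shows the dominant one is n^4. Hence f(n) ∈ Θ(n^4).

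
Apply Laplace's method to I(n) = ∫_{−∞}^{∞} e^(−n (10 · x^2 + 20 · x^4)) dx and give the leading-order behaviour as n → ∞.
I(n) ~ sqrt(π/(10n))

φ(x) = 10 · x^2 + 20 · x^4 has its unique global minimum at x* = 0 (since φ'(x) = 20x + 80x^3 = 0 only at x = 0 for real x with both coefficients positive, and φ → ∞ as |x| → ∞). At x* = 0, φ(0) = 0 and φ''(0) = 20. Laplace's method then gives
  I(n) ~ sqrt(2π / (n · φ''(0))) · e^(−n φ(0)) = sqrt(2π / (20n)) = sqrt(π/(10n)).
The 20 · x^4 term contributes only at subleading order (an O(1/n) relative correction).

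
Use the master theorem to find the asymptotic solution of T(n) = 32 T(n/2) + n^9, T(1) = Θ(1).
T(n) = Θ(n^9)

log_2 32 ≈ 5.000. f(n) = n^9 dominates n^(log_2 32) since 9 > 5.000, and the regularity condition a·f(n/b) = 32·(n/2)^9 = (32/512)·n^9 ≤ c·f(n) holds with c = 32/512 ≈ 0.0625 < 1. So this is Case 3: T(n) = Θ(f(n)) = Θ(n^9).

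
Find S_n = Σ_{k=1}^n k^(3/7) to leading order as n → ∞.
S_n ~ (7/10) · n^(10/7)

Integral comparison: Σ_{k=1}^n k^(3/7) = ∫_0^n x^(3/7) dx + O(n^(3/7)). The integral is n^(1 + 3/7) / (1 + 3/7) = n^((3+7)/7) / ((3+7)/7) = (7/10) · n^(10/7).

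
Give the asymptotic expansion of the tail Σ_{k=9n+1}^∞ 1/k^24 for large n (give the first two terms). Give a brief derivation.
Σ_{k>9n} 1/k^24 = 1/(23 · (9n)^23) − 1/(2 · (9n)^24) + O(1/(9n)^25)

Compare to the integral: ∫_{9n}^∞ x^(−24) dx = [−x^(−23)/23]_{9n}^∞ = 1/((24−1)·(9n)^23). The Euler-Maclaurin correction adds −f(9n)/2 = −1/(2·(9n)^24). Euler-Maclaurin then gives
  Σ_{k>9n} 1/k^24 = ∫_{9n}^∞ dx/x^24 − 1/(2·(9n)^24) + O(1/(9n)^25).
(Equivalently this is ζ(24) − Σ_{k≤9n} 1/k^24.)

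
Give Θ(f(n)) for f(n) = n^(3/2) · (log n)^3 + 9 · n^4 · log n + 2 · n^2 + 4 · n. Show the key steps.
f(n) ∈ Θ(n^4 · log n)

Compare the terms by growth order. For large n, n^a · (log n)^b dominates n^a' · (log n)^b' iff a > a', or (a = a' and b > b'). Ranking the 4 terms shows the dominant one is 9 · n^4 · log n. Hence f(n) ∈ Θ(n^4 · log n).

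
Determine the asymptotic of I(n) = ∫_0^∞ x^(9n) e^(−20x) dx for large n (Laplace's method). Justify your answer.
I(n) ~ (sqrt(2π·9n) / 20) · (9n/(20e))^(9n)

Write the integrand as exp(9n ln x − 20x) and set f(x) = 9n ln x − 20x. Then f'(x) = 9n/x − 20 = 0 at x* = 9n/20, and f''(x*) = −9n/x*^2 = −20^2/(9n). Laplace's method (interior maximum) gives
  I(n) ~ e^(f(x*)) · sqrt(2π / |f''(x*)|)
        = exp(9n ln(9n/20) − 9n) · sqrt(2π · 9n / 20^2)
        = (9n/20)^(9n) e^(−9n) · sqrt(2π·9n) / 20
        = (sqrt(2π·9n) / 20) · (9n/(20e))^(9n).
This matches Γ(9n+1)/20^(9n+1) with Stirling applied to Γ.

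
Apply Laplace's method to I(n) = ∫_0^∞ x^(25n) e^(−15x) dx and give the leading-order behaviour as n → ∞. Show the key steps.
I(n) ~ (sqrt(2π·25n) / 15) · (25n/(15e))^(25n)

Write the integrand as exp(25n ln x − 15x) and set f(x) = 25n ln x − 15x. Then f'(x) = 25n/x − 15 = 0 at x* = 25n/15, and f''(x*) = −25n/x*^2 = −15^2/(25n). Laplace's method (interior maximum) gives
  I(n) ~ e^(f(x*)) · sqrt(2π / |f''(x*)|)
        = exp(25n ln(25n/15) − 25n) · sqrt(2π · 25n / 15^2)
        = (25n/15)^(25n) e^(−25n) · sqrt(2π·25n) / 15
        = (sqrt(2π·25n) / 15) · (25n/(15e))^(25n).
This matches Γ(25n+1)/15^(25n+1) with Stirling applied to Γ.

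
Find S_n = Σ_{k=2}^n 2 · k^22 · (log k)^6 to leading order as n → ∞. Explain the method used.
S_n ~ 2 · n^23 · (log n)^6 / 23

By integral comparison, S_n = ∫_1^n 2 · x^22 · (log x)^6 dx + O(n^22 · (log n)^6). For the integral, the leading term of ∫_1^n x^22 (log x)^6 dx is n^23/23 · (log n)^6 (by repeated integration by parts; each step lowers the log-exponent and produces a relatively O(1/log n) correction). Hence S_n ~ 2 · n^23 · (log n)^6 / 23.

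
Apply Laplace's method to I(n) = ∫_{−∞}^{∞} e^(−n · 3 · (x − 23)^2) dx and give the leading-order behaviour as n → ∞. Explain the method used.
I(n) = sqrt(π/(3n))

Here φ(x) = 3 · (x − 23)^2 has its unique minimum at x* = 23 with φ(x*) = 0 and φ''(x*) = 6. Laplace's method gives
  I(n) ~ e^(−n φ(x*)) · sqrt(2π / (n · φ''(x*))) = sqrt(2π / (6n)) = sqrt(π/(3n)).
This is exact: substituting u = (x − 23)·sqrt(3n) gives I(n) = (1/sqrt(3n)) ∫_{−∞}^{∞} e^(−u^2) du = sqrt(π/(3n)).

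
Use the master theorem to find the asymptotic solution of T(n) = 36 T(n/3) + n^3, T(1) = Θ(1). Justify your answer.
T(n) = Θ(n^(log_3 36))

Master theorem: compare f(n) = n^3 to n^(log_3 36) where log_3 36 ≈ 3.262. Since 3 < log_3 36, we have f(n) = O(n^(log_3 36 − ε)) for some ε > 0 — Case 1. Hence T(n) = Θ(n^(log_3 36)).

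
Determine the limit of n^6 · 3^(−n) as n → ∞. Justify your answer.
lim = 0

Exponentials with base > 1 dominate every fixed polynomial: for any fixed c, n^c / 3^n → 0 as n → ∞ (e.g. by the ratio test, or by writing 3^n = e^(n ln 3) and noting e^(n ln 3) / n^c → ∞). Hence n^6 · 3^(−n) = n^6 / 3^n → 0.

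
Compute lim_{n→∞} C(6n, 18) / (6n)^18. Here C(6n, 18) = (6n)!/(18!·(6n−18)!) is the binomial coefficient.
lim = 1/18! = 1/6402373705728000

With N = 6n → ∞: C(N, 18) / N^18 = [N(N−1)…(N−17)] / (18! · N^18) = (1/18!) · 1 · (1 − 1/(6n)) · … · (1 − 17/(6n)). Each factor → 1 as N → ∞, so the limit is 1/18! = 1/6402373705728000.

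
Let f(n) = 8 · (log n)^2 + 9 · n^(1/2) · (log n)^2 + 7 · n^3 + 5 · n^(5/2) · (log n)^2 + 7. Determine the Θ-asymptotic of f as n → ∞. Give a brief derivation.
f(n) ∈ Θ(n^3)

Compare the terms by growth order. For large n, n^a · (log n)^b dominates n^a' · (log n)^b' iff a > a', or (a = a' and b > b'). Ranking the 5 terms shows the dominant one is 7 · n^3. Hence f(n) ∈ Θ(n^3).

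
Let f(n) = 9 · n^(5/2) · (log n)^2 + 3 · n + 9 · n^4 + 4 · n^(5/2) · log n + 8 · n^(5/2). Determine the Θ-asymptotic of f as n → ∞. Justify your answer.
f(n) ∈ Θ(n^4)

Compare the terms by growth order. For large n, n^a · (log n)^b dominates n^a' · (log n)^b' iff a > a', or (a = a' and b > b'). Ranking the 5 terms shows the dominant one is 9 · n^4. Hence f(n) ∈ Θ(n^4).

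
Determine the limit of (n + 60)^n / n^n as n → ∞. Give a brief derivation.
lim = e^60

Rewrite as (1 + 60/n)^(n). By the standard limit (1 + x/n)^n → e^x, we have (1 + 60/n)^n → e^60, and raising to the 1st power gives e^60.
More precisely, ln[(1 + 60/n)^(n)] = n · ln(1 + 60/n) = n · (60/n + O(1/n^2)) = 60 + O(1/n) → 60.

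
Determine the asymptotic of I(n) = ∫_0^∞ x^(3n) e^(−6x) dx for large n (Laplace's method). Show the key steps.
I(n) ~ (sqrt(2π·3n) / 6) · (3n/(6e))^(3n)

Write the integrand as exp(3n ln x − 6x) and set f(x) = 3n ln x − 6x. Then f'(x) = 3n/x − 6 = 0 at x* = 3n/6, and f''(x*) = −3n/x*^2 = −6^2/(3n). Laplace's method (interior maximum) gives
  I(n) ~ e^(f(x*)) · sqrt(2π / |f''(x*)|)
        = exp(3n ln(3n/6) − 3n) · sqrt(2π · 3n / 6^2)
        = (3n/6)^(3n) e^(−3n) · sqrt(2π·3n) / 6
        = (sqrt(2π·3n) / 6) · (3n/(6e))^(3n).
This matches Γ(3n+1)/6^(3n+1) with Stirling applied to Γ.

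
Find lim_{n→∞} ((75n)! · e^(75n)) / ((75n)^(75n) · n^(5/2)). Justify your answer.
lim = 0

Stirling: (75n)! ~ sqrt(2π·75n) · (75n/e)^(75n). Hence
  (75n)! · e^(75n) / (75n)^(75n) ~ sqrt(2π·75n).
Dividing by n^(5/2): sqrt(2π·75n) / n^(5/2) = sqrt(2π·75) · n^((1−5)/2), so the expression behaves like sqrt(2π·75) · n^((1−5)/2) → 0.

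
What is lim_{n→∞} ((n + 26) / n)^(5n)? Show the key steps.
lim = e^130

Rewrite as (1 + 26/n)^(5n). By the standard limit (1 + x/n)^n → e^x, we have (1 + 26/n)^n → e^26, and raising to the 5th power gives e^130.
More precisely, ln[(1 + 26/n)^(5n)] = 5n · ln(1 + 26/n) = 5n · (26/n + O(1/n^2)) = 130 + O(1/n) → 130.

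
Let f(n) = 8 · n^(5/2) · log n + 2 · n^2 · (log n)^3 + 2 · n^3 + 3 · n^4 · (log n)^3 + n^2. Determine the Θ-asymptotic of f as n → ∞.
f(n) ∈ Θ(n^4 · (log n)^3)

Compare the terms by growth order. For large n, n^a · (log n)^b dominates n^a' · (log n)^b' iff a > a', or (a = a' and b > b'). Ranking the 5 terms shows the dominant one is 3 · n^4 · (log n)^3. Hence f(n) ∈ Θ(n^4 · (log n)^3).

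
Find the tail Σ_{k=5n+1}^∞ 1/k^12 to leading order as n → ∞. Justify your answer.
Σ_{k>5n} 1/k^12 ~ 1/(11 · (5n)^11)

Compare to the integral: ∫_{5n}^∞ x^(−12) dx = [−x^(−11)/11]_{5n}^∞ = 1/((12−1)·(5n)^11). Euler-Maclaurin then gives
  Σ_{k>5n} 1/k^12 = ∫_{5n}^∞ dx/x^12 − 1/(2·(5n)^12) + O(1/(5n)^13).
(Equivalently this is ζ(12) − Σ_{k≤5n} 1/k^12.)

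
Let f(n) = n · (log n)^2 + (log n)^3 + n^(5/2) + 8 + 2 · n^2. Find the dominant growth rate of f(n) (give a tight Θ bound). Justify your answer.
f(n) ∈ Θ(n^(5/2))

Compare the terms by growth order. For large n, n^a · (log n)^b dominates n^a' · (log n)^b' iff a > a', or (a = a' and b > b'). Ranking the 5 terms shows the dominant one is n^(5/2). Hence f(n) ∈ Θ(n^(5/2)).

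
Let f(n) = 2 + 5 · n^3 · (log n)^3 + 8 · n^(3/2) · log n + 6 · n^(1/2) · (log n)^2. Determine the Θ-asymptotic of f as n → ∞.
f(n) ∈ Θ(n^3 · (log n)^3)

Compare the terms by growth order. For large n, n^a · (log n)^b dominates n^a' · (log n)^b' iff a > a', or (a = a' and b > b'). Ranking the 4 terms shows the dominant one is 5 · n^3 · (log n)^3. Hence f(n) ∈ Θ(n^3 · (log n)^3).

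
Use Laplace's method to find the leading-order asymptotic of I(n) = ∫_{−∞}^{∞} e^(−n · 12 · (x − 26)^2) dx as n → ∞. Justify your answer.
I(n) = sqrt(π/(12n))

Here φ(x) = 12 · (x − 26)^2 has its unique minimum at x* = 26 with φ(x*) = 0 and φ''(x*) = 24. Laplace's method gives
  I(n) ~ e^(−n φ(x*)) · sqrt(2π / (n · φ''(x*))) = sqrt(2π / (24n)) = sqrt(π/(12n)).
This is exact: substituting u = (x − 26)·sqrt(12n) gives I(n) = (1/sqrt(12n)) ∫_{−∞}^{∞} e^(−u^2) du = sqrt(π/(12n)).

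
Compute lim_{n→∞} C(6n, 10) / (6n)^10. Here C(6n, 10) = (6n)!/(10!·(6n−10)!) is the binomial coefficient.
lim = 1/10! = 1/3628800

With N = 6n → ∞: C(N, 10) / N^10 = [N(N−1)…(N−9)] / (10! · N^10) = (1/10!) · 1 · (1 − 1/(6n)) · … · (1 − 9/(6n)). Each factor → 1 as N → ∞, so the limit is 1/10! = 1/3628800.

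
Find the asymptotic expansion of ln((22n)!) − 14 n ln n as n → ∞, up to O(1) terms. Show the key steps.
ln((22n)!) − 14 n ln n = 8 n ln n + 22(ln 22 − 1) n + (1/2) ln(2π·22n) + O(1/n)

Stirling: ln((22n)!) = 22n ln(22n) − 22n + (1/2) ln(2π·22n) + O(1/n).
Expand 22n ln(22n) = 22n (ln n + ln 22) = 22n ln n + 22n ln 22.
Subtract 14n ln n: leading term is (22 − 14) n ln n = 8 n ln n. The next term is 22n ln 22 − 22n = 22(ln 22 − 1) n. Then the (1/2) ln(2π·22n) correction.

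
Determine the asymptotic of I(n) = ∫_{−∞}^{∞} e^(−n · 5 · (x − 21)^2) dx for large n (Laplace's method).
I(n) = sqrt(π/(5n))

Here φ(x) = 5 · (x − 21)^2 has its unique minimum at x* = 21 with φ(x*) = 0 and φ''(x*) = 10. Laplace's method gives
  I(n) ~ e^(−n φ(x*)) · sqrt(2π / (n · φ''(x*))) = sqrt(2π / (10n)) = sqrt(π/(5n)).
This is exact: substituting u = (x − 21)·sqrt(5n) gives I(n) = (1/sqrt(5n)) ∫_{−∞}^{∞} e^(−u^2) du = sqrt(π/(5n)).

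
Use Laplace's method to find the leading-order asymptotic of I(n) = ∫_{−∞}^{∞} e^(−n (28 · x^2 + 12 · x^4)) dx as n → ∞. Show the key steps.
I(n) ~ sqrt(π/(28n))

φ(x) = 28 · x^2 + 12 · x^4 has its unique global minimum at x* = 0 (since φ'(x) = 56x + 48x^3 = 0 only at x = 0 for real x with both coefficients positive, and φ → ∞ as |x| → ∞). At x* = 0, φ(0) = 0 and φ''(0) = 56. Laplace's method then gives
  I(n) ~ sqrt(2π / (n · φ''(0))) · e^(−n φ(0)) = sqrt(2π / (56n)) = sqrt(π/(28n)).
The 12 · x^4 term contributes only at subleading order (an O(1/n) relative correction).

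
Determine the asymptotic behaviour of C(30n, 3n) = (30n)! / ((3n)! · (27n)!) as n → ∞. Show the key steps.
C(30n, 3n) ~ (10000000000/387420489)^(3n) · sqrt(5/(9π·3n))

Write N = 3n. Apply Stirling to each factorial:
  (10N)! ~ sqrt(2π·10N) · (10N/e)^(10N),
  N! ~ sqrt(2π N) · (N/e)^N,
  (9N)! ~ sqrt(2π·9N) · (9N/e)^(9N).
The exponential factors combine to (10N)^(10N) / (N^N · (9N)^(9N)) = 10^(10N)/9^(9N) = (10^10/9^9)^N = (10000000000/387420489)^N.
The square-root prefactors combine to sqrt(2π·10N) / (sqrt(2π N)·sqrt(2π·9N)) = sqrt(10 / (2π·9·N)) = sqrt(5/(9π·3n)).
Substituting N = 3n: C(30n, 3n) ~ (10000000000/387420489)^(3n) · sqrt(5/(9π·3n)).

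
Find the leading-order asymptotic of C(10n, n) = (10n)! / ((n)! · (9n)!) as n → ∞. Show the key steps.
C(10n, n) ~ (10000000000/387420489)^(n) · sqrt(5/(9π·n))

Write N = n. Apply Stirling to each factorial:
  (10N)! ~ sqrt(2π·10N) · (10N/e)^(10N),
  N! ~ sqrt(2π N) · (N/e)^N,
  (9N)! ~ sqrt(2π·9N) · (9N/e)^(9N).
The exponential factors combine to (10N)^(10N) / (N^N · (9N)^(9N)) = 10^(10N)/9^(9N) = (10^10/9^9)^N = (10000000000/387420489)^N.
The square-root prefactors combine to sqrt(2π·10N) / (sqrt(2π N)·sqrt(2π·9N)) = sqrt(10 / (2π·9·N)) = sqrt(5/(9π·n)).
Substituting N = n: C(10n, n) ~ (10000000000/387420489)^(n) · sqrt(5/(9π·n)).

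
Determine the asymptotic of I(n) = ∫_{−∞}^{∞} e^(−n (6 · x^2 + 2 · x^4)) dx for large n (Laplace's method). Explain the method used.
I(n) ~ sqrt(π/(6n))

φ(x) = 6 · x^2 + 2 · x^4 has its unique global minimum at x* = 0 (since φ'(x) = 12x + 8x^3 = 0 only at x = 0 for real x with both coefficients positive, and φ → ∞ as |x| → ∞). At x* = 0, φ(0) = 0 and φ''(0) = 12. Laplace's method then gives
  I(n) ~ sqrt(2π / (n · φ''(0))) · e^(−n φ(0)) = sqrt(2π / (12n)) = sqrt(π/(6n)).
The 2 · x^4 term contributes only at subleading order (an O(1/n) relative correction).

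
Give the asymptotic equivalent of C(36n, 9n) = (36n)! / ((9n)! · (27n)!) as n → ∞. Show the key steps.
C(36n, 9n) ~ (256/27)^(9n) · sqrt(2/(3π·9n))

Write N = 9n. Apply Stirling to each factorial:
  (4N)! ~ sqrt(2π·4N) · (4N/e)^(4N),
  N! ~ sqrt(2π N) · (N/e)^N,
  (3N)! ~ sqrt(2π·3N) · (3N/e)^(3N).
The exponential factors combine to (4N)^(4N) / (N^N · (3N)^(3N)) = 4^(4N)/3^(3N) = (4^4/3^3)^N = (256/27)^N.
The square-root prefactors combine to sqrt(2π·4N) / (sqrt(2π N)·sqrt(2π·3N)) = sqrt(4 / (2π·3·N)) = sqrt(2/(3π·9n)).
Substituting N = 9n: C(36n, 9n) ~ (256/27)^(9n) · sqrt(2/(3π·9n)).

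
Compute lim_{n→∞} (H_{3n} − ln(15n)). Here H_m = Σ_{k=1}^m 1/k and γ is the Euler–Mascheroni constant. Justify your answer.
lim = −ln 5 + γ

By Euler-Maclaurin, H_m = ln m + γ + O(1/m). So
  H_{3n} − ln(15n) = ln(3n) + γ − ln(15n) + O(1/n)
                       = ln(3/15) + γ + O(1/n).
Hence the limit is ln(3/15) + γ (= −ln 5).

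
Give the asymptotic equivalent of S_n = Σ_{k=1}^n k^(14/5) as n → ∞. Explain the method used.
S_n ~ (5/19) · n^(19/5)

Integral comparison: Σ_{k=1}^n k^(14/5) = ∫_0^n x^(14/5) dx + O(n^(14/5)). The integral is n^(1 + 14/5) / (1 + 14/5) = n^((14+5)/5) / ((14+5)/5) = (5/19) · n^(19/5).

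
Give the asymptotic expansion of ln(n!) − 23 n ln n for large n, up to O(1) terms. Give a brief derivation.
ln(n!) − 23 n ln n = −22 n ln n − n + (1/2) ln(2π n) + O(1/n)

Stirling: ln((n)!) = n ln(n) − n + (1/2) ln(2π·n) + O(1/n).
Here n ln(n) = n ln n.
Subtract 23n ln n: leading term is (1 − 23) n ln n = −22 n ln n. The next term is −n. Then the (1/2) ln(2π·n) correction.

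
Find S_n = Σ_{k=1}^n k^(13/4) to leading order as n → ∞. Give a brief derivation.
S_n ~ (4/17) · n^(17/4)

Integral comparison: Σ_{k=1}^n k^(13/4) = ∫_0^n x^(13/4) dx + O(n^(13/4)). The integral is n^(1 + 13/4) / (1 + 13/4) = n^((13+4)/4) / ((13+4)/4) = (4/17) · n^(17/4).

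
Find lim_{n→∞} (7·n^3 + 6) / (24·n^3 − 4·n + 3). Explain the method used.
lim = 7/24

For large n the leading n^3 terms dominate both numerator and denominator. Dividing top and bottom by n^3, every other term tends to 0, leaving 7/24.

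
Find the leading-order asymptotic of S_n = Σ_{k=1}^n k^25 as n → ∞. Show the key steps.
S_n ~ n^26 / 26

By integral comparison (Euler-Maclaurin), Σ_{k=1}^n k^25 = ∫_0^n x^25 dx + O(n^25) = n^26/26 + O(n^25). (Equivalently, Faulhaber's formula gives the same leading term.)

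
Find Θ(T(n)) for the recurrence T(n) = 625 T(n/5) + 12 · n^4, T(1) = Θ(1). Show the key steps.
T(n) = Θ(n^4 log n)

log_5 625 = 4, and f(n) = 12 · n^4 = Θ(n^(log_5 625)). This is Case 2 of the master theorem: T(n) = Θ(f(n) · log n) = Θ(n^4 log n).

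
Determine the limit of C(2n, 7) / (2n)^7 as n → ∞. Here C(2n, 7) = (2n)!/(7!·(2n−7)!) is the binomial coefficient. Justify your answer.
lim = 1/7! = 1/5040

With N = 2n → ∞: C(N, 7) / N^7 = [N(N−1)…(N−6)] / (7! · N^7) = (1/7!) · 1 · (1 − 1/(2n)) · … · (1 − 6/(2n)). Each factor → 1 as N → ∞, so the limit is 1/7! = 1/5040.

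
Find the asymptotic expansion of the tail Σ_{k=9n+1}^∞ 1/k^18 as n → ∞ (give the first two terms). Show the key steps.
Σ_{k>9n} 1/k^18 = 1/(17 · (9n)^17) − 1/(2 · (9n)^18) + O(1/(9n)^19)

Compare to the integral: ∫_{9n}^∞ x^(−18) dx = [−x^(−17)/17]_{9n}^∞ = 1/((18−1)·(9n)^17). The Euler-Maclaurin correction adds −f(9n)/2 = −1/(2·(9n)^18). Euler-Maclaurin then gives
  Σ_{k>9n} 1/k^18 = ∫_{9n}^∞ dx/x^18 − 1/(2·(9n)^18) + O(1/(9n)^19).
(Equivalently this is ζ(18) − Σ_{k≤9n} 1/k^18.)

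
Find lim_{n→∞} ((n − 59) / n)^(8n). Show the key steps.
lim = e^(−472)

Rewrite as (1 − 59/n)^(8n). By the standard limit (1 + x/n)^n → e^x, we have (1 − 59/n)^n → e^(−59), and raising to the 8th power gives e^(−472).
More precisely, ln[(1 − 59/n)^(8n)] = 8n · ln(1 − 59/n) = 8n · (-59/n + O(1/n^2)) = -472 + O(1/n) → -472.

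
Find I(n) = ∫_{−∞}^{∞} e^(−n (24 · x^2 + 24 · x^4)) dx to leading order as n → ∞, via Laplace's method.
I(n) ~ sqrt(π/(24n))

φ(x) = 24 · x^2 + 24 · x^4 has its unique global minimum at x* = 0 (since φ'(x) = 48x + 96x^3 = 0 only at x = 0 for real x with both coefficients positive, and φ → ∞ as |x| → ∞). At x* = 0, φ(0) = 0 and φ''(0) = 48. Laplace's method then gives
  I(n) ~ sqrt(2π / (n · φ''(0))) · e^(−n φ(0)) = sqrt(2π / (48n)) = sqrt(π/(24n)).
The 24 · x^4 term contributes only at subleading order (an O(1/n) relative correction).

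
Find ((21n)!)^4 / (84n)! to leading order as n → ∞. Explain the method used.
((21n)!)^4/(84n)! ~ ((2π·21n)^(3/2) / 2) · 4^(−4·21n)  →  0

Write N = 21n. Stirling: N! ~ sqrt(2π N)(N/e)^N and (4N)! ~ sqrt(2π·4N)·(4N/e)^(4N).
  (N!)^4/(4N)! ~ (2π N)^(4/2) (N/e)^(4N) / [sqrt(2π·4N) (4N/e)^(4N)]
     = (2π N)^(4/2) / sqrt(2π·4N) · (N/(4N))^(4N)
     = (2π N)^((4−1)/2) / 2 · 4^(−4N).
Since 4^4 > 1, the factor 4^(−4N) decays exponentially, so the ratio → 0. Substituting N = 21n gives the stated form.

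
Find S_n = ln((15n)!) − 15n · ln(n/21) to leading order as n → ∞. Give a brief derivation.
S_n ~ 15n · (ln 315 − 1) + O(ln n)

Stirling: ln((15n)!) = 15n ln(15n) − 15n + O(ln n).
  S_n = 15n ln(15n) − 15n − 15n ln(n/21) + O(ln n)
      = 15n ln(15n) − 15n ln n + 15n ln 21 − 15n + O(ln n)
      = 15n ln 15 + 15n ln 21 − 15n + O(ln n)
      = 15n (ln 315 − 1) + O(ln n).
Numerically ln(315) − 1 ≈ 4.7526.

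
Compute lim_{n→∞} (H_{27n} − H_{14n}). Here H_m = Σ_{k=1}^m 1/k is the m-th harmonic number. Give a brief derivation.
lim = ln(27/14)

Euler-Maclaurin gives H_m = ln m + γ + 1/(2m) + O(1/m^2). The γ and O(1/m) terms cancel in the difference:
  H_{27n} − H_{14n} = ln(27n) − ln(14n) + O(1/n) = ln(27/14) + O(1/n).
Hence the limit is ln(27/14).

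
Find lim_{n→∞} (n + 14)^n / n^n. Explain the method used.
lim = e^14

Rewrite as (1 + 14/n)^(n). By the standard limit (1 + x/n)^n → e^x, we have (1 + 14/n)^n → e^14, and raising to the 1st power gives e^14.
More precisely, ln[(1 + 14/n)^(n)] = n · ln(1 + 14/n) = n · (14/n + O(1/n^2)) = 14 + O(1/n) → 14.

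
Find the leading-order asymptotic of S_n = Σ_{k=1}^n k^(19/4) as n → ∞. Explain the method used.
S_n ~ (4/23) · n^(23/4)

Integral comparison: Σ_{k=1}^n k^(19/4) = ∫_0^n x^(19/4) dx + O(n^(19/4)). The integral is n^(1 + 19/4) / (1 + 19/4) = n^((19+4)/4) / ((19+4)/4) = (4/23) · n^(23/4).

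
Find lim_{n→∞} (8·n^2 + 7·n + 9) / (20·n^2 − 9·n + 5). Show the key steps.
lim = 8/20 = 2/5

For large n the leading n^2 terms dominate both numerator and denominator. Dividing top and bottom by n^2, every other term tends to 0, leaving 8/20 = 2/5.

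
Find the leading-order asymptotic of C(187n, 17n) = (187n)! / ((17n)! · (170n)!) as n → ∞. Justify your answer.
C(187n, 17n) ~ (285311670611/10000000000)^(17n) · sqrt(11/(20π·17n))

Write N = 17n. Apply Stirling to each factorial:
  (11N)! ~ sqrt(2π·11N) · (11N/e)^(11N),
  N! ~ sqrt(2π N) · (N/e)^N,
  (10N)! ~ sqrt(2π·10N) · (10N/e)^(10N).
The exponential factors combine to (11N)^(11N) / (N^N · (10N)^(10N)) = 11^(11N)/10^(10N) = (11^11/10^10)^N = (285311670611/10000000000)^N.
The square-root prefactors combine to sqrt(2π·11N) / (sqrt(2π N)·sqrt(2π·10N)) = sqrt(11 / (2π·10·N)) = sqrt(11/(20π·17n)).
Substituting N = 17n: C(187n, 17n) ~ (285311670611/10000000000)^(17n) · sqrt(11/(20π·17n)).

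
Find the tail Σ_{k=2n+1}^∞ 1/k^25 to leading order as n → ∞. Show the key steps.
Σ_{k>2n} 1/k^25 ~ 1/(24 · (2n)^24)

Compare to the integral: ∫_{2n}^∞ x^(−25) dx = [−x^(−24)/24]_{2n}^∞ = 1/((25−1)·(2n)^24). Euler-Maclaurin then gives
  Σ_{k>2n} 1/k^25 = ∫_{2n}^∞ dx/x^25 − 1/(2·(2n)^25) + O(1/(2n)^26).
(Equivalently this is ζ(25) − Σ_{k≤2n} 1/k^25.)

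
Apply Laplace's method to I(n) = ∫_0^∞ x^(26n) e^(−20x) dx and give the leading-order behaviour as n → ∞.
I(n) ~ (sqrt(2π·26n) / 20) · (26n/(20e))^(26n)

Write the integrand as exp(26n ln x − 20x) and set f(x) = 26n ln x − 20x. Then f'(x) = 26n/x − 20 = 0 at x* = 26n/20, and f''(x*) = −26n/x*^2 = −20^2/(26n). Laplace's method (interior maximum) gives
  I(n) ~ e^(f(x*)) · sqrt(2π / |f''(x*)|)
        = exp(26n ln(26n/20) − 26n) · sqrt(2π · 26n / 20^2)
        = (26n/20)^(26n) e^(−26n) · sqrt(2π·26n) / 20
        = (sqrt(2π·26n) / 20) · (26n/(20e))^(26n).
This matches Γ(26n+1)/20^(26n+1) with Stirling applied to Γ.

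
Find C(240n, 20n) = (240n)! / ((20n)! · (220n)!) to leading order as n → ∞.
C(240n, 20n) ~ (8916100448256/285311670611)^(20n) · sqrt(6/(11π·20n))

Write N = 20n. Apply Stirling to each factorial:
  (12N)! ~ sqrt(2π·12N) · (12N/e)^(12N),
  N! ~ sqrt(2π N) · (N/e)^N,
  (11N)! ~ sqrt(2π·11N) · (11N/e)^(11N).
The exponential factors combine to (12N)^(12N) / (N^N · (11N)^(11N)) = 12^(12N)/11^(11N) = (12^12/11^11)^N = (8916100448256/285311670611)^N.
The square-root prefactors combine to sqrt(2π·12N) / (sqrt(2π N)·sqrt(2π·11N)) = sqrt(12 / (2π·11·N)) = sqrt(6/(11π·20n)).
Substituting N = 20n: C(240n, 20n) ~ (8916100448256/285311670611)^(20n) · sqrt(6/(11π·20n)).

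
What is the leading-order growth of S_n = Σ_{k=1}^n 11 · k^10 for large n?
S_n ~ n^11

By integral comparison (Euler-Maclaurin), Σ_{k=1}^n 11 · k^10 = 11 · ∫_0^n x^10 dx + O(n^10) = 11 · n^11/11 = n^11 + O(n^10). (Equivalently, Faulhaber's formula gives the same leading term.)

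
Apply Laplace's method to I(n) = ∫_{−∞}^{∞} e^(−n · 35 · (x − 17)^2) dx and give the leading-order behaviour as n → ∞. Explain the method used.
I(n) = sqrt(π/(35n))

Here φ(x) = 35 · (x − 17)^2 has its unique minimum at x* = 17 with φ(x*) = 0 and φ''(x*) = 70. Laplace's method gives
  I(n) ~ e^(−n φ(x*)) · sqrt(2π / (n · φ''(x*))) = sqrt(2π / (70n)) = sqrt(π/(35n)).
This is exact: substituting u = (x − 17)·sqrt(35n) gives I(n) = (1/sqrt(35n)) ∫_{−∞}^{∞} e^(−u^2) du = sqrt(π/(35n)).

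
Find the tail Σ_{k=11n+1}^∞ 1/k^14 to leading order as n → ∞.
Σ_{k>11n} 1/k^14 ~ 1/(13 · (11n)^13)

Compare to the integral: ∫_{11n}^∞ x^(−14) dx = [−x^(−13)/13]_{11n}^∞ = 1/((14−1)·(11n)^13). Euler-Maclaurin then gives
  Σ_{k>11n} 1/k^14 = ∫_{11n}^∞ dx/x^14 − 1/(2·(11n)^14) + O(1/(11n)^15).
(Equivalently this is ζ(14) − Σ_{k≤11n} 1/k^14.)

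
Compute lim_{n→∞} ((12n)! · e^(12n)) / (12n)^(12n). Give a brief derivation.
lim = ∞

Stirling: (12n)! ~ sqrt(2π·12n) · (12n/e)^(12n). Hence
  (12n)! · e^(12n) / (12n)^(12n) ~ sqrt(2π·12n) = sqrt(2π·12) · sqrt(n) → ∞.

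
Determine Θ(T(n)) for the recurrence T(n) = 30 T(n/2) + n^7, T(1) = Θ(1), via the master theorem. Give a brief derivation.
T(n) = Θ(n^7)

log_2 30 ≈ 4.907. f(n) = n^7 dominates n^(log_2 30) since 7 > 4.907, and the regularity condition a·f(n/b) = 30·(n/2)^7 = (30/128)·n^7 ≤ c·f(n) holds with c = 30/128 ≈ 0.234 < 1. So this is Case 3: T(n) = Θ(f(n)) = Θ(n^7).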